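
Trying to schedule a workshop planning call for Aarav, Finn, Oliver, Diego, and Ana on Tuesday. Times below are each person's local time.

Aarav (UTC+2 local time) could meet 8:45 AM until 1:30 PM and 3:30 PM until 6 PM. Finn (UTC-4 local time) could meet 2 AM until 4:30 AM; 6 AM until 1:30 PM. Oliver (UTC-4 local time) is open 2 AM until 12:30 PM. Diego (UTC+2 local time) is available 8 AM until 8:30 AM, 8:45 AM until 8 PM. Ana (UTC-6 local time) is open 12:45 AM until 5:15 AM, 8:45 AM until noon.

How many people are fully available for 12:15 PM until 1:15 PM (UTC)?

Aarav in UTC: 06:45-11:30, 13:30-16:00 (subtract 2h to convert from UTC+2).
Finn in UTC: 06:00-08:30, 10:00-17:30 (add 4h to convert from UTC-4).
Oliver in UTC: 06:00-16:30 (add 4h to convert from UTC-4).
Diego in UTC: 06:00-06:30, 06:45-18:00 (subtract 2h to convert from UTC+2).
Ana in UTC: 06:45-11:15, 14:45-18:00 (add 6h to convert from UTC-6).
Finn, Oliver, and Diego can make the full 12:15-13:15 slot — that's 3.

3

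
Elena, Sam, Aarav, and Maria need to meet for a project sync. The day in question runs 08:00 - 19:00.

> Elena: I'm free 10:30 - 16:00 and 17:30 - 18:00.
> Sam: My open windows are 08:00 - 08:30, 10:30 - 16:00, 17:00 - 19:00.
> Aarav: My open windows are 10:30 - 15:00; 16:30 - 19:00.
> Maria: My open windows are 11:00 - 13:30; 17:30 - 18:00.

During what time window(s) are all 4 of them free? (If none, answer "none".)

Elena ∩ Sam: 10:30-16:00, 17:30-18:00.
Elena ∩ Sam ∩ Aarav: 10:30-15:00, 17:30-18:00.
Elena ∩ Sam ∩ Aarav ∩ Maria: 11:00-13:30, 17:30-18:00.
So the common availability across everyone is 11:00-13:30, 17:30-18:00.

11:00-13:30, 17:30-18:00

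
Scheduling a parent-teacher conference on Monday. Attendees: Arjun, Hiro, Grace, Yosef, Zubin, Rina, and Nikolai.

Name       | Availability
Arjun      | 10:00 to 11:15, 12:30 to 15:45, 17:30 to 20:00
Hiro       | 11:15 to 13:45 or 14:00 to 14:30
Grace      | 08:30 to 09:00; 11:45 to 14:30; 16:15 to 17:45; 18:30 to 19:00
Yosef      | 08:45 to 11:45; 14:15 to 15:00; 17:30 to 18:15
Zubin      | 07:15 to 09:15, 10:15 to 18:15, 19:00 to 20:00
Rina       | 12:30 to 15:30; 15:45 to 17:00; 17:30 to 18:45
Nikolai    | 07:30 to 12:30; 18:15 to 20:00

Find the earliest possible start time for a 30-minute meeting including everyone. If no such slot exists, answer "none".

Arjun ∩ Hiro: 12:30-13:45, 14:00-14:30.
Arjun ∩ Hiro ∩ Grace: 12:30-13:45, 14:00-14:30.
Arjun ∩ Hiro ∩ Grace ∩ Yosef: 14:15-14:30.
Arjun ∩ Hiro ∩ Grace ∩ Yosef ∩ Zubin: 14:15-14:30.
Arjun ∩ Hiro ∩ Grace ∩ Yosef ∩ Zubin ∩ Rina: 14:15-14:30.
Arjun ∩ Hiro ∩ Grace ∩ Yosef ∩ Zubin ∩ Rina ∩ Nikolai: ∅.
There is no time when everyone is free.
No common window is at least 30 minutes long.

none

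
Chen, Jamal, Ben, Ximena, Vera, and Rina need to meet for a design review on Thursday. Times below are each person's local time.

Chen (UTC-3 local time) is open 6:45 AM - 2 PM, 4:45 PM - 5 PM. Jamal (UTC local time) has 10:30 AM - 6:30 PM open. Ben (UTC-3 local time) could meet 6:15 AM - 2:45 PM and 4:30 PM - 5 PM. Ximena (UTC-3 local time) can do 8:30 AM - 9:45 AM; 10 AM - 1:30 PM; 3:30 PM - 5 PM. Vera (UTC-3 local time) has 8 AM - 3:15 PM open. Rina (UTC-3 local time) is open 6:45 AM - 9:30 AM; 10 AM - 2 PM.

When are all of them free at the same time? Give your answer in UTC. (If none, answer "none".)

11:30-12:30, 13:00-16:30

Chen in UTC: 09:45-17:00, 19:45-20:00 (add 3h to convert from UTC-3).
Jamal in UTC: 10:30-18:30.
Ben in UTC: 09:15-17:45, 19:30-20:00 (add 3h to convert from UTC-3).
Ximena in UTC: 11:30-12:45, 13:00-16:30, 18:30-20:00 (add 3h to convert from UTC-3).
Vera in UTC: 11:00-18:15 (add 3h to convert from UTC-3).
Rina in UTC: 09:45-12:30, 13:00-17:00 (add 3h to convert from UTC-3).
Chen ∩ Jamal: 10:30-17:00.
Chen ∩ Jamal ∩ Ben: 10:30-17:00.
Chen ∩ Jamal ∩ Ben ∩ Ximena: 11:30-12:45, 13:00-16:30.
Chen ∩ Jamal ∩ Ben ∩ Ximena ∩ Vera: 11:30-12:45, 13:00-16:30.
Chen ∩ Jamal ∩ Ben ∩ Ximena ∩ Vera ∩ Rina: 11:30-12:30, 13:00-16:30.
So the common availability across everyone is 11:30-12:30, 13:00-16:30.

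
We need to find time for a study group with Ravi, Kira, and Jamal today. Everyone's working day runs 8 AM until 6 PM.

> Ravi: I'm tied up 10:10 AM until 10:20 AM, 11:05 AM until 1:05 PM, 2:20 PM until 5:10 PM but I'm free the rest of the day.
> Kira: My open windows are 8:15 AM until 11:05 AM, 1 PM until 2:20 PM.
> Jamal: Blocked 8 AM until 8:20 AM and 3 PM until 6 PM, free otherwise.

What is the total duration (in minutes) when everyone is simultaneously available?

230

Ravi free: 08:00-10:10, 10:20-11:05, 13:05-14:20, 17:10-18:00 (invert busy blocks within the working day).
Kira free: 08:15-11:05, 13:00-14:20.
Jamal free: 08:20-15:00 (invert busy blocks within the working day).
Ravi ∩ Kira: 08:15-10:10, 10:20-11:05, 13:05-14:20.
Ravi ∩ Kira ∩ Jamal: 08:20-10:10, 10:20-11:05, 13:05-14:20.
So the common availability across everyone is 08:20-10:10, 10:20-11:05, 13:05-14:20.
Summing the common windows: 110 + 45 + 75 = 230 minutes.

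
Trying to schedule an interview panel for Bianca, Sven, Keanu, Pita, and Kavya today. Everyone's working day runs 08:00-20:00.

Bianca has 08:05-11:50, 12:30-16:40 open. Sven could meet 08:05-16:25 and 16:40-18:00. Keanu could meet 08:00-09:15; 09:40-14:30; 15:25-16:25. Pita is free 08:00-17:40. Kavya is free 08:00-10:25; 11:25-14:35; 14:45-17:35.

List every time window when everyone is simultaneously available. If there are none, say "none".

08:05-09:15, 09:40-10:25, 11:25-11:50, 12:30-14:30, 15:25-16:25

Bianca ∩ Sven: 08:05-11:50, 12:30-16:25.
Bianca ∩ Sven ∩ Keanu: 08:05-09:15, 09:40-11:50, 12:30-14:30, 15:25-16:25.
Bianca ∩ Sven ∩ Keanu ∩ Pita: 08:05-09:15, 09:40-11:50, 12:30-14:30, 15:25-16:25.
Bianca ∩ Sven ∩ Keanu ∩ Pita ∩ Kavya: 08:05-09:15, 09:40-10:25, 11:25-11:50, 12:30-14:30, 15:25-16:25.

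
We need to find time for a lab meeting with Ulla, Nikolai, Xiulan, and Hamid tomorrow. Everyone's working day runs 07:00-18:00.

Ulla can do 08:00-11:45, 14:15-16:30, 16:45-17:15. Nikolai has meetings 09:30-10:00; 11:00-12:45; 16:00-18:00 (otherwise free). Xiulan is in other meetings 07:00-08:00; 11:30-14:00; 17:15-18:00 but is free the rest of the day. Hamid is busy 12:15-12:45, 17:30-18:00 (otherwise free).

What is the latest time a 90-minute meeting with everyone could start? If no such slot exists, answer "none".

Ulla free: 08:00-11:45, 14:15-16:30, 16:45-17:15.
Nikolai free: 07:00-09:30, 10:00-11:00, 12:45-16:00 (invert busy blocks within the working day).
Xiulan free: 08:00-11:30, 14:00-17:15 (invert busy blocks within the working day).
Hamid free: 07:00-12:15, 12:45-17:30 (invert busy blocks within the working day).
Ulla ∩ Nikolai: 08:00-09:30, 10:00-11:00, 14:15-16:00.
Ulla ∩ Nikolai ∩ Xiulan: 08:00-09:30, 10:00-11:00, 14:15-16:00.
Ulla ∩ Nikolai ∩ Xiulan ∩ Hamid: 08:00-09:30, 10:00-11:00, 14:15-16:00.
The last common window of at least 90 minutes is 14:15-16:00; a 90-minute meeting can start as late as 14:30 and still end by 16:00.

14:30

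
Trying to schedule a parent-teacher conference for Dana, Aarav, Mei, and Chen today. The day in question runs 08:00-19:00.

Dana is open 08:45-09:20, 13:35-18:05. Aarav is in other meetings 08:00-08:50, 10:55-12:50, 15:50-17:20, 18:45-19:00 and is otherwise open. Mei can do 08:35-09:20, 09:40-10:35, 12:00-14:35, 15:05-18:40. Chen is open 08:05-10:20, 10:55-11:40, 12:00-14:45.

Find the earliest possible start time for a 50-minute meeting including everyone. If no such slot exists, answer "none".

Dana free: 08:45-09:20, 13:35-18:05.
Aarav free: 08:50-10:55, 12:50-15:50, 17:20-18:45 (invert busy blocks within the working day).
Mei free: 08:35-09:20, 09:40-10:35, 12:00-14:35, 15:05-18:40.
Chen free: 08:05-10:20, 10:55-11:40, 12:00-14:45.
Dana ∩ Aarav: 08:50-09:20, 13:35-15:50, 17:20-18:05.
Dana ∩ Aarav ∩ Mei: 08:50-09:20, 13:35-14:35, 15:05-15:50, 17:20-18:05.
Dana ∩ Aarav ∩ Mei ∩ Chen: 08:50-09:20, 13:35-14:35.
Those are the intersection windows.
The first common window of at least 50 minutes is 13:35-14:35, so the earliest start is 13:35.

13:35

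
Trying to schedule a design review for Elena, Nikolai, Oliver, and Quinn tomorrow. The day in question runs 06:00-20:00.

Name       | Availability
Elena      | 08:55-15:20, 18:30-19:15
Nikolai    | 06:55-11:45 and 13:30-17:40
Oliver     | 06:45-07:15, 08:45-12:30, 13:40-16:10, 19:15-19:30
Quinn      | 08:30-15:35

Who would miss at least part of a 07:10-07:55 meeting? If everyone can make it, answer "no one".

Elena, Oliver, Quinn

Elena: not fully free for 07:10-07:55. Nikolai: free for 07:10-07:55. Oliver: not fully free for 07:10-07:55. Quinn: not fully free for 07:10-07:55.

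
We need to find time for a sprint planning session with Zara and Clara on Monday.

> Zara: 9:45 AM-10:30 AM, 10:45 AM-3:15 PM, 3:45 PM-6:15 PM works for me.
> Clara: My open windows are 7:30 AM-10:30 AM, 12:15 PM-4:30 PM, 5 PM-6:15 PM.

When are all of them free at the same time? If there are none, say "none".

Zara ∩ Clara: 09:45-10:30, 12:15-15:15, 15:45-16:30, 17:00-18:15.

09:45-10:30, 12:15-15:15, 15:45-16:30, 17:00-18:15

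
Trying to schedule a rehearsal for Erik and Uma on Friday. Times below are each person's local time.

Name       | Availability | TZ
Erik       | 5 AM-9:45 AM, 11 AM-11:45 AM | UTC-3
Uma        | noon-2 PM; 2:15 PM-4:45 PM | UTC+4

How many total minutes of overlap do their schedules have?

270

Erik in UTC: 08:00-12:45, 14:00-14:45 (add 3h to convert from UTC-3).
Uma in UTC: 08:00-10:00, 10:15-12:45 (subtract 4h to convert from UTC+4).
Erik ∩ Uma: 08:00-10:00, 10:15-12:45.
Summing the common windows: 120 + 150 = 270 minutes.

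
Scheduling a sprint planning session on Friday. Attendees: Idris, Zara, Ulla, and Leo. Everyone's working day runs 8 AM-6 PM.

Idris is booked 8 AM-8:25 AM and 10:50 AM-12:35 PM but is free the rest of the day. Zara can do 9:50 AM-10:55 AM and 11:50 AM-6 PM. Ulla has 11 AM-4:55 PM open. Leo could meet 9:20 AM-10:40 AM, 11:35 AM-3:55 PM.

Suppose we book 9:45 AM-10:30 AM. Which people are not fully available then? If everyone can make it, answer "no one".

Ulla, Zara

Idris free: 08:25-10:50, 12:35-18:00 (invert busy blocks within the working day).
Zara free: 09:50-10:55, 11:50-18:00.
Ulla free: 11:00-16:55.
Leo free: 09:20-10:40, 11:35-15:55.
Idris: free for 09:45-10:30. Zara: not fully free for 09:45-10:30. Ulla: not fully free for 09:45-10:30. Leo: free for 09:45-10:30.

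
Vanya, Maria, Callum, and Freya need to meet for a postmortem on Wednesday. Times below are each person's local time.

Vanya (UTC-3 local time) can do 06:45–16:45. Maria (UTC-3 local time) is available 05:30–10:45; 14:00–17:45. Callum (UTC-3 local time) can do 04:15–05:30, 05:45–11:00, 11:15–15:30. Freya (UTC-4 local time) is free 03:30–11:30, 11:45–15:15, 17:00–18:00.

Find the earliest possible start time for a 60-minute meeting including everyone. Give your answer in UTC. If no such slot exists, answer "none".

Vanya in UTC: 09:45-19:45 (add 3h to convert from UTC-3).
Maria in UTC: 08:30-13:45, 17:00-20:45 (add 3h to convert from UTC-3).
Callum in UTC: 07:15-08:30, 08:45-14:00, 14:15-18:30 (add 3h to convert from UTC-3).
Freya in UTC: 07:30-15:30, 15:45-19:15, 21:00-22:00 (add 4h to convert from UTC-4).
Vanya ∩ Maria: 09:45-13:45, 17:00-19:45.
Vanya ∩ Maria ∩ Callum: 09:45-13:45, 17:00-18:30.
Vanya ∩ Maria ∩ Callum ∩ Freya: 09:45-13:45, 17:00-18:30.
The first common window of at least 60 minutes is 09:45-13:45, so the earliest start is 09:45.

09:45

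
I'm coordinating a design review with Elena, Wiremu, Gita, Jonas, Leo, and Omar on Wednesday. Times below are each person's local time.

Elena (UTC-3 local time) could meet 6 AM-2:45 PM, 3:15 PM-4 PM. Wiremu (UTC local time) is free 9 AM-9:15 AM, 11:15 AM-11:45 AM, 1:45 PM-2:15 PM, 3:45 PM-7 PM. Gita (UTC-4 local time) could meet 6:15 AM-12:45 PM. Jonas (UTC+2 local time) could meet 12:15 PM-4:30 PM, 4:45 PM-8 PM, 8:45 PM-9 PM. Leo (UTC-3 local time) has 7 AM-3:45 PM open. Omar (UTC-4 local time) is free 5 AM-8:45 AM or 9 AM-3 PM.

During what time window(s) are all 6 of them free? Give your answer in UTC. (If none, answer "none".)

11:15-11:45, 13:45-14:15, 15:45-16:45

Elena in UTC: 09:00-17:45, 18:15-19:00 (add 3h to convert from UTC-3).
Wiremu in UTC: 09:00-09:15, 11:15-11:45, 13:45-14:15, 15:45-19:00.
Gita in UTC: 10:15-16:45 (add 4h to convert from UTC-4).
Jonas in UTC: 10:15-14:30, 14:45-18:00, 18:45-19:00 (subtract 2h to convert from UTC+2).
Leo in UTC: 10:00-18:45 (add 3h to convert from UTC-3).
Omar in UTC: 09:00-12:45, 13:00-19:00 (add 4h to convert from UTC-4).
Elena ∩ Wiremu: 09:00-09:15, 11:15-11:45, 13:45-14:15, 15:45-17:45, 18:15-19:00.
Elena ∩ Wiremu ∩ Gita: 11:15-11:45, 13:45-14:15, 15:45-16:45.
Elena ∩ Wiremu ∩ Gita ∩ Jonas: 11:15-11:45, 13:45-14:15, 15:45-16:45.
Elena ∩ Wiremu ∩ Gita ∩ Jonas ∩ Leo: 11:15-11:45, 13:45-14:15, 15:45-16:45.
Elena ∩ Wiremu ∩ Gita ∩ Jonas ∩ Leo ∩ Omar: 11:15-11:45, 13:45-14:15, 15:45-16:45.
So the common availability across everyone is 11:15-11:45, 13:45-14:15, 15:45-16:45.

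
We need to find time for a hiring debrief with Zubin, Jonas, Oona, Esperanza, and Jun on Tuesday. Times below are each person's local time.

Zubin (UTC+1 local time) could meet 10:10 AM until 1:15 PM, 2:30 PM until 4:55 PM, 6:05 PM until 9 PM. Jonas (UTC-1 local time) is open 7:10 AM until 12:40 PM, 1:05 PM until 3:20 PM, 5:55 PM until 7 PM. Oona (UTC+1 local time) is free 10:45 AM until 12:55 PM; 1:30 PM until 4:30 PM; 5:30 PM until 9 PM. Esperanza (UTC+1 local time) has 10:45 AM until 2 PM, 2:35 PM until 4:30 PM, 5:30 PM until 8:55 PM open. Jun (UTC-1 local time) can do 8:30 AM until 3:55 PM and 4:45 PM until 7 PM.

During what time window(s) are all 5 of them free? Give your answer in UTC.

Zubin in UTC: 09:10-12:15, 13:30-15:55, 17:05-20:00 (subtract 1h to convert from UTC+1).
Jonas in UTC: 08:10-13:40, 14:05-16:20, 18:55-20:00 (add 1h to convert from UTC-1).
Oona in UTC: 09:45-11:55, 12:30-15:30, 16:30-20:00 (subtract 1h to convert from UTC+1).
Esperanza in UTC: 09:45-13:00, 13:35-15:30, 16:30-19:55 (subtract 1h to convert from UTC+1).
Jun in UTC: 09:30-16:55, 17:45-20:00 (add 1h to convert from UTC-1).
Zubin ∩ Jonas: 09:10-12:15, 13:30-13:40, 14:05-15:55, 18:55-20:00.
Zubin ∩ Jonas ∩ Oona: 09:45-11:55, 13:30-13:40, 14:05-15:30, 18:55-20:00.
Zubin ∩ Jonas ∩ Oona ∩ Esperanza: 09:45-11:55, 13:35-13:40, 14:05-15:30, 18:55-19:55.
Zubin ∩ Jonas ∩ Oona ∩ Esperanza ∩ Jun: 09:45-11:55, 13:35-13:40, 14:05-15:30, 18:55-19:55.
So the common availability across everyone is 09:45-11:55, 13:35-13:40, 14:05-15:30, 18:55-19:55.

09:45-11:55, 13:35-13:40, 14:05-15:30, 18:55-19:55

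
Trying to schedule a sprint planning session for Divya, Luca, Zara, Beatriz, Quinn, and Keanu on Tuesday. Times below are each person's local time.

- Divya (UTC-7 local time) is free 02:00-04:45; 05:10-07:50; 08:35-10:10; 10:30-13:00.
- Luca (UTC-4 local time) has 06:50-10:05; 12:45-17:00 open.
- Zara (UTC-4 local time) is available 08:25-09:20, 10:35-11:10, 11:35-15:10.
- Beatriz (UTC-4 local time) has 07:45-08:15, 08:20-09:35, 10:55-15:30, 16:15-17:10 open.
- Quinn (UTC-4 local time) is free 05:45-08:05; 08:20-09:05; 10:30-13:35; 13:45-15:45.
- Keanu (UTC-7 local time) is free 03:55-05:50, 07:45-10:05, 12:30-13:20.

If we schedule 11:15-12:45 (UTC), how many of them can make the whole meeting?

Divya in UTC: 09:00-11:45, 12:10-14:50, 15:35-17:10, 17:30-20:00 (add 7h to convert from UTC-7).
Luca in UTC: 10:50-14:05, 16:45-21:00 (add 4h to convert from UTC-4).
Zara in UTC: 12:25-13:20, 14:35-15:10, 15:35-19:10 (add 4h to convert from UTC-4).
Beatriz in UTC: 11:45-12:15, 12:20-13:35, 14:55-19:30, 20:15-21:10 (add 4h to convert from UTC-4).
Quinn in UTC: 09:45-12:05, 12:20-13:05, 14:30-17:35, 17:45-19:45 (add 4h to convert from UTC-4).
Keanu in UTC: 10:55-12:50, 14:45-17:05, 19:30-20:20 (add 7h to convert from UTC-7).
Luca and Keanu can make the full 11:15-12:45 slot — that's 2.

2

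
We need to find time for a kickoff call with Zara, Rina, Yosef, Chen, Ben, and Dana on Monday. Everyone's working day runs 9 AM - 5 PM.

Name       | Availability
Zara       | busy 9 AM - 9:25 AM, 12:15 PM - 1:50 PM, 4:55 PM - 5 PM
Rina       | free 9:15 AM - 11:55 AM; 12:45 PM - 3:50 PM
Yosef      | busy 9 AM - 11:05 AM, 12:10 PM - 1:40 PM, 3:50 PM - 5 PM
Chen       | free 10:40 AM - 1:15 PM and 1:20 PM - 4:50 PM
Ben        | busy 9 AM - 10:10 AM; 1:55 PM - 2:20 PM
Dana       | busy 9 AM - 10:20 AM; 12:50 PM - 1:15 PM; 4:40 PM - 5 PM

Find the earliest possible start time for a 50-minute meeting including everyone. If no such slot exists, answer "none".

11:05

Zara free: 09:25-12:15, 13:50-16:55 (invert busy blocks within the working day).
Rina free: 09:15-11:55, 12:45-15:50.
Yosef free: 11:05-12:10, 13:40-15:50 (invert busy blocks within the working day).
Chen free: 10:40-13:15, 13:20-16:50.
Ben free: 10:10-13:55, 14:20-17:00 (invert busy blocks within the working day).
Dana free: 10:20-12:50, 13:15-16:40 (invert busy blocks within the working day).
Zara ∩ Rina: 09:25-11:55, 13:50-15:50.
Zara ∩ Rina ∩ Yosef: 11:05-11:55, 13:50-15:50.
Zara ∩ Rina ∩ Yosef ∩ Chen: 11:05-11:55, 13:50-15:50.
Zara ∩ Rina ∩ Yosef ∩ Chen ∩ Ben: 11:05-11:55, 13:50-13:55, 14:20-15:50.
Zara ∩ Rina ∩ Yosef ∩ Chen ∩ Ben ∩ Dana: 11:05-11:55, 13:50-13:55, 14:20-15:50.
Those are the intersection windows.
The first common window of at least 50 minutes is 11:05-11:55, so the earliest start is 11:05.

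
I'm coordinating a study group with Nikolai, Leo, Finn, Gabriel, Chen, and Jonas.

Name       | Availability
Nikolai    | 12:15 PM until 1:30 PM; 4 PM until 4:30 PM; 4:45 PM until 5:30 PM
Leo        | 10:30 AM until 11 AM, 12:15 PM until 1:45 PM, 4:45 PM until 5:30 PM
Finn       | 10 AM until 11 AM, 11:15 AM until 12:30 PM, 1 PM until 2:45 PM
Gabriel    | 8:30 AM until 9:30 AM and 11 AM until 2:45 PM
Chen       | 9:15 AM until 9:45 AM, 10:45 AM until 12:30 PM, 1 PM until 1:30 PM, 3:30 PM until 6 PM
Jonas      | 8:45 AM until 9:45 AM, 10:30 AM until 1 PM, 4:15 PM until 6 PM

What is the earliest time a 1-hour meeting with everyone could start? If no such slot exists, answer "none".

none

Nikolai ∩ Leo: 12:15-13:30, 16:45-17:30.
Nikolai ∩ Leo ∩ Finn: 12:15-12:30, 13:00-13:30.
Nikolai ∩ Leo ∩ Finn ∩ Gabriel: 12:15-12:30, 13:00-13:30.
Nikolai ∩ Leo ∩ Finn ∩ Gabriel ∩ Chen: 12:15-12:30, 13:00-13:30.
Nikolai ∩ Leo ∩ Finn ∩ Gabriel ∩ Chen ∩ Jonas: 12:15-12:30.
So the common availability across everyone is 12:15-12:30.
No common window is at least 60 minutes long.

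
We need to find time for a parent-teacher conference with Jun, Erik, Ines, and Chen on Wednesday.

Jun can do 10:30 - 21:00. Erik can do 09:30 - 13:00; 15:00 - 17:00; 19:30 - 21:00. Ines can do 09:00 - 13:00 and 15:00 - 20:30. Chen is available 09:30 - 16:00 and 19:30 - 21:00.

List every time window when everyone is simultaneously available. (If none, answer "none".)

Jun ∩ Erik: 10:30-13:00, 15:00-17:00, 19:30-21:00.
Jun ∩ Erik ∩ Ines: 10:30-13:00, 15:00-17:00, 19:30-20:30.
Jun ∩ Erik ∩ Ines ∩ Chen: 10:30-13:00, 15:00-16:00, 19:30-20:30.
Those are the intersection windows.

10:30-13:00, 15:00-16:00, 19:30-20:30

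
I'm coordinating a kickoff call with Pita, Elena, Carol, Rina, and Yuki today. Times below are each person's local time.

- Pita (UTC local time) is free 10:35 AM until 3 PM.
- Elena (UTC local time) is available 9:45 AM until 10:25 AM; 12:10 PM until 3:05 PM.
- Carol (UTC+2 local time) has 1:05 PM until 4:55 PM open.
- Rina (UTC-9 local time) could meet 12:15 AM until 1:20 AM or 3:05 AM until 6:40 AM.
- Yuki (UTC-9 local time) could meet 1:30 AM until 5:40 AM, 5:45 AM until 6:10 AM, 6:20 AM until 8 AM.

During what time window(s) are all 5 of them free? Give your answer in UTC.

12:10-14:40, 14:45-14:55

Pita in UTC: 10:35-15:00.
Elena in UTC: 09:45-10:25, 12:10-15:05.
Carol in UTC: 11:05-14:55 (subtract 2h to convert from UTC+2).
Rina in UTC: 09:15-10:20, 12:05-15:40 (add 9h to convert from UTC-9).
Yuki in UTC: 10:30-14:40, 14:45-15:10, 15:20-17:00 (add 9h to convert from UTC-9).
Pita ∩ Elena: 12:10-15:00.
Pita ∩ Elena ∩ Carol: 12:10-14:55.
Pita ∩ Elena ∩ Carol ∩ Rina: 12:10-14:55.
Pita ∩ Elena ∩ Carol ∩ Rina ∩ Yuki: 12:10-14:40, 14:45-14:55.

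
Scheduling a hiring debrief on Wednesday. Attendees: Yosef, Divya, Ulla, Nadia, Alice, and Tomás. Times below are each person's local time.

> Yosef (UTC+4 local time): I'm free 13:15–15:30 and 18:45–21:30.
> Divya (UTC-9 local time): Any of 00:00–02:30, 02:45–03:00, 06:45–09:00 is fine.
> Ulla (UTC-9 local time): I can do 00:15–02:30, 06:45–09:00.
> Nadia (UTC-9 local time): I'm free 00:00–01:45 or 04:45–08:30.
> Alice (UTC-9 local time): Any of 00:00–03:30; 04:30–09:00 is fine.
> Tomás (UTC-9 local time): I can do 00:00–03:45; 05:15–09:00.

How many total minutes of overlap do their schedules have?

Yosef in UTC: 09:15-11:30, 14:45-17:30 (subtract 4h to convert from UTC+4).
Divya in UTC: 09:00-11:30, 11:45-12:00, 15:45-18:00 (add 9h to convert from UTC-9).
Ulla in UTC: 09:15-11:30, 15:45-18:00 (add 9h to convert from UTC-9).
Nadia in UTC: 09:00-10:45, 13:45-17:30 (add 9h to convert from UTC-9).
Alice in UTC: 09:00-12:30, 13:30-18:00 (add 9h to convert from UTC-9).
Tomás in UTC: 09:00-12:45, 14:15-18:00 (add 9h to convert from UTC-9).
Yosef ∩ Divya: 09:15-11:30, 15:45-17:30.
Yosef ∩ Divya ∩ Ulla: 09:15-11:30, 15:45-17:30.
Yosef ∩ Divya ∩ Ulla ∩ Nadia: 09:15-10:45, 15:45-17:30.
Yosef ∩ Divya ∩ Ulla ∩ Nadia ∩ Alice: 09:15-10:45, 15:45-17:30.
Yosef ∩ Divya ∩ Ulla ∩ Nadia ∩ Alice ∩ Tomás: 09:15-10:45, 15:45-17:30.
Summing the common windows: 90 + 105 = 195 minutes.

195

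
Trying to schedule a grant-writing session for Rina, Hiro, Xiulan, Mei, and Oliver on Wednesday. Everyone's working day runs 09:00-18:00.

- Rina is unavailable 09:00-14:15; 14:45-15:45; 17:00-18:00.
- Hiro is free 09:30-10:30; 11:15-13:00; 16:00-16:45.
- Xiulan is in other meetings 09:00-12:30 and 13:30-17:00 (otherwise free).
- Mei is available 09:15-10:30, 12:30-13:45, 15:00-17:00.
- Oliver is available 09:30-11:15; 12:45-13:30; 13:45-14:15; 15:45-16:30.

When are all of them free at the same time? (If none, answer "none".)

Rina free: 14:15-14:45, 15:45-17:00 (invert busy blocks within the working day).
Hiro free: 09:30-10:30, 11:15-13:00, 16:00-16:45.
Xiulan free: 12:30-13:30, 17:00-18:00 (invert busy blocks within the working day).
Mei free: 09:15-10:30, 12:30-13:45, 15:00-17:00.
Oliver free: 09:30-11:15, 12:45-13:30, 13:45-14:15, 15:45-16:30.
Rina ∩ Hiro: 16:00-16:45.
Rina ∩ Hiro ∩ Xiulan: ∅.
Rina ∩ Hiro ∩ Xiulan ∩ Mei: ∅.
Rina ∩ Hiro ∩ Xiulan ∩ Mei ∩ Oliver: ∅.
There is no time when everyone is free.

none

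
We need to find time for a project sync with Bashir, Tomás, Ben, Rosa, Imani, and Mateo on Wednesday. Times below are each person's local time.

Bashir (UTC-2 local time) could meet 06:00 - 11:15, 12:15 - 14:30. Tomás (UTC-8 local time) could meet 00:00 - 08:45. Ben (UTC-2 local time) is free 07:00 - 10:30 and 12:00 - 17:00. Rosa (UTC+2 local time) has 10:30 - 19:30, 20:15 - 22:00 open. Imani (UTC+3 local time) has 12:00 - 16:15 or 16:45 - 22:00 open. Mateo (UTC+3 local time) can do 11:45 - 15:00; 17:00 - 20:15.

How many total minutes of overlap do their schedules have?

Bashir in UTC: 08:00-13:15, 14:15-16:30 (add 2h to convert from UTC-2).
Tomás in UTC: 08:00-16:45 (add 8h to convert from UTC-8).
Ben in UTC: 09:00-12:30, 14:00-19:00 (add 2h to convert from UTC-2).
Rosa in UTC: 08:30-17:30, 18:15-20:00 (subtract 2h to convert from UTC+2).
Imani in UTC: 09:00-13:15, 13:45-19:00 (subtract 3h to convert from UTC+3).
Mateo in UTC: 08:45-12:00, 14:00-17:15 (subtract 3h to convert from UTC+3).
Bashir ∩ Tomás: 08:00-13:15, 14:15-16:30.
Bashir ∩ Tomás ∩ Ben: 09:00-12:30, 14:15-16:30.
Bashir ∩ Tomás ∩ Ben ∩ Rosa: 09:00-12:30, 14:15-16:30.
Bashir ∩ Tomás ∩ Ben ∩ Rosa ∩ Imani: 09:00-12:30, 14:15-16:30.
Bashir ∩ Tomás ∩ Ben ∩ Rosa ∩ Imani ∩ Mateo: 09:00-12:00, 14:15-16:30.
So the common availability across everyone is 09:00-12:00, 14:15-16:30.
Summing the common windows: 180 + 135 = 315 minutes.

315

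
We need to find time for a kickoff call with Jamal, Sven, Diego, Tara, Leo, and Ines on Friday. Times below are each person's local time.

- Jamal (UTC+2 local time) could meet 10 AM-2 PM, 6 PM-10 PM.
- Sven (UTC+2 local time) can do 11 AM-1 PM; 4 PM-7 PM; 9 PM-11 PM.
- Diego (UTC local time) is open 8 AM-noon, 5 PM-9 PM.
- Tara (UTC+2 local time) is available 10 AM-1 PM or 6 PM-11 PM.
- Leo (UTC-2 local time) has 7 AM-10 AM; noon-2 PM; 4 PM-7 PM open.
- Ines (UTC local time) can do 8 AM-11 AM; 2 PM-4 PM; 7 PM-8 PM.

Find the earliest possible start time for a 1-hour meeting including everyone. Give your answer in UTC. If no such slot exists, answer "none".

Jamal in UTC: 08:00-12:00, 16:00-20:00 (subtract 2h to convert from UTC+2).
Sven in UTC: 09:00-11:00, 14:00-17:00, 19:00-21:00 (subtract 2h to convert from UTC+2).
Diego in UTC: 08:00-12:00, 17:00-21:00.
Tara in UTC: 08:00-11:00, 16:00-21:00 (subtract 2h to convert from UTC+2).
Leo in UTC: 09:00-12:00, 14:00-16:00, 18:00-21:00 (add 2h to convert from UTC-2).
Ines in UTC: 08:00-11:00, 14:00-16:00, 19:00-20:00.
Jamal ∩ Sven: 09:00-11:00, 16:00-17:00, 19:00-20:00.
Jamal ∩ Sven ∩ Diego: 09:00-11:00, 19:00-20:00.
Jamal ∩ Sven ∩ Diego ∩ Tara: 09:00-11:00, 19:00-20:00.
Jamal ∩ Sven ∩ Diego ∩ Tara ∩ Leo: 09:00-11:00, 19:00-20:00.
Jamal ∩ Sven ∩ Diego ∩ Tara ∩ Leo ∩ Ines: 09:00-11:00, 19:00-20:00.
The first common window of at least 60 minutes is 09:00-11:00, so the earliest start is 09:00.

09:00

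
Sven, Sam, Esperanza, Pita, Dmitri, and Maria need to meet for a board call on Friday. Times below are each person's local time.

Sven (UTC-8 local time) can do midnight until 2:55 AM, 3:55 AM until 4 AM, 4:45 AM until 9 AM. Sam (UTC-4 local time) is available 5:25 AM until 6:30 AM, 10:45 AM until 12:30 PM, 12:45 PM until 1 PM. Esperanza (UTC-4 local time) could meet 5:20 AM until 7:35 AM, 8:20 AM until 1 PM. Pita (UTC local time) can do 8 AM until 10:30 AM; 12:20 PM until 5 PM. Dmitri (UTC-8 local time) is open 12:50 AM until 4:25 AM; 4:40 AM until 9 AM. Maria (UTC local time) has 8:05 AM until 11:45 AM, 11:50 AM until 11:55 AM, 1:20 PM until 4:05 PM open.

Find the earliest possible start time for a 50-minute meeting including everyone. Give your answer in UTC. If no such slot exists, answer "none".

Sven in UTC: 08:00-10:55, 11:55-12:00, 12:45-17:00 (add 8h to convert from UTC-8).
Sam in UTC: 09:25-10:30, 14:45-16:30, 16:45-17:00 (add 4h to convert from UTC-4).
Esperanza in UTC: 09:20-11:35, 12:20-17:00 (add 4h to convert from UTC-4).
Pita in UTC: 08:00-10:30, 12:20-17:00.
Dmitri in UTC: 08:50-12:25, 12:40-17:00 (add 8h to convert from UTC-8).
Maria in UTC: 08:05-11:45, 11:50-11:55, 13:20-16:05.
Sven ∩ Sam: 09:25-10:30, 14:45-16:30, 16:45-17:00.
Sven ∩ Sam ∩ Esperanza: 09:25-10:30, 14:45-16:30, 16:45-17:00.
Sven ∩ Sam ∩ Esperanza ∩ Pita: 09:25-10:30, 14:45-16:30, 16:45-17:00.
Sven ∩ Sam ∩ Esperanza ∩ Pita ∩ Dmitri: 09:25-10:30, 14:45-16:30, 16:45-17:00.
Sven ∩ Sam ∩ Esperanza ∩ Pita ∩ Dmitri ∩ Maria: 09:25-10:30, 14:45-16:05.
So the common availability across everyone is 09:25-10:30, 14:45-16:05.
The first common window of at least 50 minutes is 09:25-10:30, so the earliest start is 09:25.

09:25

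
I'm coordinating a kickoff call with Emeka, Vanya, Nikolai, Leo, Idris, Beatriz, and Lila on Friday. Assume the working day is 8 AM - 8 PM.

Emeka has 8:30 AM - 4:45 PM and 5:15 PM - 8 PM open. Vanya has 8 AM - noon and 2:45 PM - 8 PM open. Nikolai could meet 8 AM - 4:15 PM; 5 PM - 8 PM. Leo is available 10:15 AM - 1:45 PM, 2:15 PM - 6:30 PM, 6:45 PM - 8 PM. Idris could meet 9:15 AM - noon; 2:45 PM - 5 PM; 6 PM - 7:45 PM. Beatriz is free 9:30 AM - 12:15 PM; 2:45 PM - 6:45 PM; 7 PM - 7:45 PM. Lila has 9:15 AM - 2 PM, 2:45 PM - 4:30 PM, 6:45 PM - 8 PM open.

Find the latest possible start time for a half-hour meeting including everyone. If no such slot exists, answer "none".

Emeka ∩ Vanya: 08:30-12:00, 14:45-16:45, 17:15-20:00.
Emeka ∩ Vanya ∩ Nikolai: 08:30-12:00, 14:45-16:15, 17:15-20:00.
Emeka ∩ Vanya ∩ Nikolai ∩ Leo: 10:15-12:00, 14:45-16:15, 17:15-18:30, 18:45-20:00.
Emeka ∩ Vanya ∩ Nikolai ∩ Leo ∩ Idris: 10:15-12:00, 14:45-16:15, 18:00-18:30, 18:45-19:45.
Emeka ∩ Vanya ∩ Nikolai ∩ Leo ∩ Idris ∩ Beatriz: 10:15-12:00, 14:45-16:15, 18:00-18:30, 19:00-19:45.
Emeka ∩ Vanya ∩ Nikolai ∩ Leo ∩ Idris ∩ Beatriz ∩ Lila: 10:15-12:00, 14:45-16:15, 19:00-19:45.
The last common window of at least 30 minutes is 19:00-19:45; a 30-minute meeting can start as late as 19:15 and still end by 19:45.

19:15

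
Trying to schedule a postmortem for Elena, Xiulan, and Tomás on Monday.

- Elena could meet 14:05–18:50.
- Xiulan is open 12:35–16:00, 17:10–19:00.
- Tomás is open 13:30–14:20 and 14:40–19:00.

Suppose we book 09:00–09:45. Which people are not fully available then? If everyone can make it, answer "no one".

Elena, Tomás, Xiulan

Elena: not fully free for 09:00-09:45. Xiulan: not fully free for 09:00-09:45. Tomás: not fully free for 09:00-09:45.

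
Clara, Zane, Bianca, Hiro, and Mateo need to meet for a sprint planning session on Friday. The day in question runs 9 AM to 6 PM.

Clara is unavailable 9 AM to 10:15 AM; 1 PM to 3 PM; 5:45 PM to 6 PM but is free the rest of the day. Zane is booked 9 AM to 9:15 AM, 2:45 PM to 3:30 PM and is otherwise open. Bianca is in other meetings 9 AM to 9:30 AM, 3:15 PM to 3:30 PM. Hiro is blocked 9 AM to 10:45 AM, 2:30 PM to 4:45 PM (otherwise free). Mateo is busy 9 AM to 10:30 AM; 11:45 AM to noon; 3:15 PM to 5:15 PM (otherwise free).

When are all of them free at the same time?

10:45-11:45, 12:00-13:00, 17:15-17:45

Clara free: 10:15-13:00, 15:00-17:45 (invert busy blocks within the working day).
Zane free: 09:15-14:45, 15:30-18:00 (invert busy blocks within the working day).
Bianca free: 09:30-15:15, 15:30-18:00 (invert busy blocks within the working day).
Hiro free: 10:45-14:30, 16:45-18:00 (invert busy blocks within the working day).
Mateo free: 10:30-11:45, 12:00-15:15, 17:15-18:00 (invert busy blocks within the working day).
Clara ∩ Zane: 10:15-13:00, 15:30-17:45.
Clara ∩ Zane ∩ Bianca: 10:15-13:00, 15:30-17:45.
Clara ∩ Zane ∩ Bianca ∩ Hiro: 10:45-13:00, 16:45-17:45.
Clara ∩ Zane ∩ Bianca ∩ Hiro ∩ Mateo: 10:45-11:45, 12:00-13:00, 17:15-17:45.
Those are the intersection windows.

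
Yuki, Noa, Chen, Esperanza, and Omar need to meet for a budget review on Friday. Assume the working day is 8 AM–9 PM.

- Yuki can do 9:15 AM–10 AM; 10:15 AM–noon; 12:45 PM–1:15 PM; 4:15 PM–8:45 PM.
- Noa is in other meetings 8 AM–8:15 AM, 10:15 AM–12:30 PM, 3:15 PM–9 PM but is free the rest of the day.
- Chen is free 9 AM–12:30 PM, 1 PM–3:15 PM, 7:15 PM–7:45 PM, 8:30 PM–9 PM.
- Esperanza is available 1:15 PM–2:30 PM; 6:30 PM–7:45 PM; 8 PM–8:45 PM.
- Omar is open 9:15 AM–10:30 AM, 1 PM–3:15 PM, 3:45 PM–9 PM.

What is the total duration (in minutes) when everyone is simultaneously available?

Yuki free: 09:15-10:00, 10:15-12:00, 12:45-13:15, 16:15-20:45.
Noa free: 08:15-10:15, 12:30-15:15 (invert busy blocks within the working day).
Chen free: 09:00-12:30, 13:00-15:15, 19:15-19:45, 20:30-21:00.
Esperanza free: 13:15-14:30, 18:30-19:45, 20:00-20:45.
Omar free: 09:15-10:30, 13:00-15:15, 15:45-21:00.
Yuki ∩ Noa: 09:15-10:00, 12:45-13:15.
Yuki ∩ Noa ∩ Chen: 09:15-10:00, 13:00-13:15.
Yuki ∩ Noa ∩ Chen ∩ Esperanza: ∅.
Yuki ∩ Noa ∩ Chen ∩ Esperanza ∩ Omar: ∅.
There is no time when everyone is free.
There is no common window, so the total is 0 minutes.

0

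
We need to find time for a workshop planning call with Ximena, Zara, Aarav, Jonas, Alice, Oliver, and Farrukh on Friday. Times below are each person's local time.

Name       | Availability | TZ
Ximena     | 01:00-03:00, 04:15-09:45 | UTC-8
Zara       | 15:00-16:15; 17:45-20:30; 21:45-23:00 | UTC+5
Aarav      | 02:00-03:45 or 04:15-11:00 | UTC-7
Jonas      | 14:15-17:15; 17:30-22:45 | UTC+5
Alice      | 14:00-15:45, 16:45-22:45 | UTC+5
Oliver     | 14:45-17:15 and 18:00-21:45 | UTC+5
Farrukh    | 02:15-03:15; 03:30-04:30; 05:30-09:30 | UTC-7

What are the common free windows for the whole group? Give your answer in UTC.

10:00-10:15, 10:30-10:45, 13:00-15:30

Ximena in UTC: 09:00-11:00, 12:15-17:45 (add 8h to convert from UTC-8).
Zara in UTC: 10:00-11:15, 12:45-15:30, 16:45-18:00 (subtract 5h to convert from UTC+5).
Aarav in UTC: 09:00-10:45, 11:15-18:00 (add 7h to convert from UTC-7).
Jonas in UTC: 09:15-12:15, 12:30-17:45 (subtract 5h to convert from UTC+5).
Alice in UTC: 09:00-10:45, 11:45-17:45 (subtract 5h to convert from UTC+5).
Oliver in UTC: 09:45-12:15, 13:00-16:45 (subtract 5h to convert from UTC+5).
Farrukh in UTC: 09:15-10:15, 10:30-11:30, 12:30-16:30 (add 7h to convert from UTC-7).
Ximena ∩ Zara: 10:00-11:00, 12:45-15:30, 16:45-17:45.
Ximena ∩ Zara ∩ Aarav: 10:00-10:45, 12:45-15:30, 16:45-17:45.
Ximena ∩ Zara ∩ Aarav ∩ Jonas: 10:00-10:45, 12:45-15:30, 16:45-17:45.
Ximena ∩ Zara ∩ Aarav ∩ Jonas ∩ Alice: 10:00-10:45, 12:45-15:30, 16:45-17:45.
Ximena ∩ Zara ∩ Aarav ∩ Jonas ∩ Alice ∩ Oliver: 10:00-10:45, 13:00-15:30.
Ximena ∩ Zara ∩ Aarav ∩ Jonas ∩ Alice ∩ Oliver ∩ Farrukh: 10:00-10:15, 10:30-10:45, 13:00-15:30.
So the common availability across everyone is 10:00-10:15, 10:30-10:45, 13:00-15:30.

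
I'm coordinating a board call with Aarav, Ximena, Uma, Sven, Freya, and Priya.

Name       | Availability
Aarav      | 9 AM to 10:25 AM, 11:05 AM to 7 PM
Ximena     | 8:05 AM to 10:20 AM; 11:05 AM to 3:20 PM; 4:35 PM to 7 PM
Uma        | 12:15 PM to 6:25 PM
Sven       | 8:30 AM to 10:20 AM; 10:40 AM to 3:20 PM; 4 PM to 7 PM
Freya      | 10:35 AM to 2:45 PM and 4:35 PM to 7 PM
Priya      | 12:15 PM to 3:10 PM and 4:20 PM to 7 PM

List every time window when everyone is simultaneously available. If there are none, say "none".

Aarav ∩ Ximena: 09:00-10:20, 11:05-15:20, 16:35-19:00.
Aarav ∩ Ximena ∩ Uma: 12:15-15:20, 16:35-18:25.
Aarav ∩ Ximena ∩ Uma ∩ Sven: 12:15-15:20, 16:35-18:25.
Aarav ∩ Ximena ∩ Uma ∩ Sven ∩ Freya: 12:15-14:45, 16:35-18:25.
Aarav ∩ Ximena ∩ Uma ∩ Sven ∩ Freya ∩ Priya: 12:15-14:45, 16:35-18:25.

12:15-14:45, 16:35-18:25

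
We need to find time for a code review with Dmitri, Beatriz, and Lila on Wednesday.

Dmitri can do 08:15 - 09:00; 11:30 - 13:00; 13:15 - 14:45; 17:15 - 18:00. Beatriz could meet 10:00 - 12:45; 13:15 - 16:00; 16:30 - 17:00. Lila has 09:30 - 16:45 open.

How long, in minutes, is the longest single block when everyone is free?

90

Dmitri ∩ Beatriz: 11:30-12:45, 13:15-14:45.
Dmitri ∩ Beatriz ∩ Lila: 11:30-12:45, 13:15-14:45.
The longest is 13:15-14:45 at 90 minutes.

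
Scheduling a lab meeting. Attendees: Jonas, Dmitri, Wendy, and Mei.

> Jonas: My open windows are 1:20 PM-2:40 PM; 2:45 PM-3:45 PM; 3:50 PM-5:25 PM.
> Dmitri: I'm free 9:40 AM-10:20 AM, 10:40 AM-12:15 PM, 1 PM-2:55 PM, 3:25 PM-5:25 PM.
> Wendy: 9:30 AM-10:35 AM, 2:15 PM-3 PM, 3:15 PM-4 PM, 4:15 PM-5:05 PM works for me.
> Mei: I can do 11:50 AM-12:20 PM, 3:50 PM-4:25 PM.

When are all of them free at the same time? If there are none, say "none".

15:50-16:00, 16:15-16:25

Jonas ∩ Dmitri: 13:20-14:40, 14:45-14:55, 15:25-15:45, 15:50-17:25.
Jonas ∩ Dmitri ∩ Wendy: 14:15-14:40, 14:45-14:55, 15:25-15:45, 15:50-16:00, 16:15-17:05.
Jonas ∩ Dmitri ∩ Wendy ∩ Mei: 15:50-16:00, 16:15-16:25.
So the common availability across everyone is 15:50-16:00, 16:15-16:25.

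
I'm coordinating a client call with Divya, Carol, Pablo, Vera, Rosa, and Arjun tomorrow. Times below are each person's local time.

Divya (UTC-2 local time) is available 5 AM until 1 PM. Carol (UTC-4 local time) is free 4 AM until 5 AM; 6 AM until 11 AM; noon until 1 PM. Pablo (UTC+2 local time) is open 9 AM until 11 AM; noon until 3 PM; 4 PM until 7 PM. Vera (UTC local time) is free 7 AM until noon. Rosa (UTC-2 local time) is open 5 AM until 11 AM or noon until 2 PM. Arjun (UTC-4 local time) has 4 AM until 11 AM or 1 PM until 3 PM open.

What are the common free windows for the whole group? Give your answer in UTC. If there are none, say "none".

Divya in UTC: 07:00-15:00 (add 2h to convert from UTC-2).
Carol in UTC: 08:00-09:00, 10:00-15:00, 16:00-17:00 (add 4h to convert from UTC-4).
Pablo in UTC: 07:00-09:00, 10:00-13:00, 14:00-17:00 (subtract 2h to convert from UTC+2).
Vera in UTC: 07:00-12:00.
Rosa in UTC: 07:00-13:00, 14:00-16:00 (add 2h to convert from UTC-2).
Arjun in UTC: 08:00-15:00, 17:00-19:00 (add 4h to convert from UTC-4).
Divya ∩ Carol: 08:00-09:00, 10:00-15:00.
Divya ∩ Carol ∩ Pablo: 08:00-09:00, 10:00-13:00, 14:00-15:00.
Divya ∩ Carol ∩ Pablo ∩ Vera: 08:00-09:00, 10:00-12:00.
Divya ∩ Carol ∩ Pablo ∩ Vera ∩ Rosa: 08:00-09:00, 10:00-12:00.
Divya ∩ Carol ∩ Pablo ∩ Vera ∩ Rosa ∩ Arjun: 08:00-09:00, 10:00-12:00.

08:00-09:00, 10:00-12:00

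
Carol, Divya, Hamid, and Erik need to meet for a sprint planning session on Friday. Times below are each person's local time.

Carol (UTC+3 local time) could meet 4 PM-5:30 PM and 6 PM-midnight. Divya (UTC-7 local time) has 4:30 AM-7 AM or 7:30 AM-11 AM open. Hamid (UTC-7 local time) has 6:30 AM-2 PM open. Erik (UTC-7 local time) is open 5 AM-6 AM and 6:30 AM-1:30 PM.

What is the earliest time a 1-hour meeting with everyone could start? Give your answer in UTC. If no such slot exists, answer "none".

15:00

Carol in UTC: 13:00-14:30, 15:00-21:00 (subtract 3h to convert from UTC+3).
Divya in UTC: 11:30-14:00, 14:30-18:00 (add 7h to convert from UTC-7).
Hamid in UTC: 13:30-21:00 (add 7h to convert from UTC-7).
Erik in UTC: 12:00-13:00, 13:30-20:30 (add 7h to convert from UTC-7).
Carol ∩ Divya: 13:00-14:00, 15:00-18:00.
Carol ∩ Divya ∩ Hamid: 13:30-14:00, 15:00-18:00.
Carol ∩ Divya ∩ Hamid ∩ Erik: 13:30-14:00, 15:00-18:00.
The first common window of at least 60 minutes is 15:00-18:00, so the earliest start is 15:00.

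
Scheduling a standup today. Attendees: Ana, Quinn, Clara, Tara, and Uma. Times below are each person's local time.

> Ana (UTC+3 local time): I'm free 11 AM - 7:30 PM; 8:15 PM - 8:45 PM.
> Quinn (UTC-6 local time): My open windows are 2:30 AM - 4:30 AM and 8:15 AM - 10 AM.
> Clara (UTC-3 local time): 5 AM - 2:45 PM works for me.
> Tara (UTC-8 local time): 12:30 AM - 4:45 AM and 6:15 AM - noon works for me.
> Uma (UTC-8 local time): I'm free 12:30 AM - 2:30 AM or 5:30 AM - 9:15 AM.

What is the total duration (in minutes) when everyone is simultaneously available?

225

Ana in UTC: 08:00-16:30, 17:15-17:45 (subtract 3h to convert from UTC+3).
Quinn in UTC: 08:30-10:30, 14:15-16:00 (add 6h to convert from UTC-6).
Clara in UTC: 08:00-17:45 (add 3h to convert from UTC-3).
Tara in UTC: 08:30-12:45, 14:15-20:00 (add 8h to convert from UTC-8).
Uma in UTC: 08:30-10:30, 13:30-17:15 (add 8h to convert from UTC-8).
Ana ∩ Quinn: 08:30-10:30, 14:15-16:00.
Ana ∩ Quinn ∩ Clara: 08:30-10:30, 14:15-16:00.
Ana ∩ Quinn ∩ Clara ∩ Tara: 08:30-10:30, 14:15-16:00.
Ana ∩ Quinn ∩ Clara ∩ Tara ∩ Uma: 08:30-10:30, 14:15-16:00.
Summing the common windows: 120 + 105 = 225 minutes.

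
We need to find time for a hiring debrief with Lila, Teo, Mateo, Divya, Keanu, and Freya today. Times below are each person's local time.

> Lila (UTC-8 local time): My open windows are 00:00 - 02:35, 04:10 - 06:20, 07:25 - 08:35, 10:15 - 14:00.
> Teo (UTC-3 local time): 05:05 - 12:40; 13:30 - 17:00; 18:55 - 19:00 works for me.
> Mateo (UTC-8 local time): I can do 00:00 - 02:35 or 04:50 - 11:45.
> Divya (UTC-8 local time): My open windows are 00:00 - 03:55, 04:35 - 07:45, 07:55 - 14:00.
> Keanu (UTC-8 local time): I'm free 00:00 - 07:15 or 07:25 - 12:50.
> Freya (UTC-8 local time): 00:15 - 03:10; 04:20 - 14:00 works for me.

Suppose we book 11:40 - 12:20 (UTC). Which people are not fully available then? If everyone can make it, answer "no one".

Divya, Freya, Lila, Mateo

Lila in UTC: 08:00-10:35, 12:10-14:20, 15:25-16:35, 18:15-22:00 (add 8h to convert from UTC-8).
Teo in UTC: 08:05-15:40, 16:30-20:00, 21:55-22:00 (add 3h to convert from UTC-3).
Mateo in UTC: 08:00-10:35, 12:50-19:45 (add 8h to convert from UTC-8).
Divya in UTC: 08:00-11:55, 12:35-15:45, 15:55-22:00 (add 8h to convert from UTC-8).
Keanu in UTC: 08:00-15:15, 15:25-20:50 (add 8h to convert from UTC-8).
Freya in UTC: 08:15-11:10, 12:20-22:00 (add 8h to convert from UTC-8).
Lila: not fully free for 11:40-12:20. Teo: free for 11:40-12:20. Mateo: not fully free for 11:40-12:20. Divya: not fully free for 11:40-12:20. Keanu: free for 11:40-12:20. Freya: not fully free for 11:40-12:20.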